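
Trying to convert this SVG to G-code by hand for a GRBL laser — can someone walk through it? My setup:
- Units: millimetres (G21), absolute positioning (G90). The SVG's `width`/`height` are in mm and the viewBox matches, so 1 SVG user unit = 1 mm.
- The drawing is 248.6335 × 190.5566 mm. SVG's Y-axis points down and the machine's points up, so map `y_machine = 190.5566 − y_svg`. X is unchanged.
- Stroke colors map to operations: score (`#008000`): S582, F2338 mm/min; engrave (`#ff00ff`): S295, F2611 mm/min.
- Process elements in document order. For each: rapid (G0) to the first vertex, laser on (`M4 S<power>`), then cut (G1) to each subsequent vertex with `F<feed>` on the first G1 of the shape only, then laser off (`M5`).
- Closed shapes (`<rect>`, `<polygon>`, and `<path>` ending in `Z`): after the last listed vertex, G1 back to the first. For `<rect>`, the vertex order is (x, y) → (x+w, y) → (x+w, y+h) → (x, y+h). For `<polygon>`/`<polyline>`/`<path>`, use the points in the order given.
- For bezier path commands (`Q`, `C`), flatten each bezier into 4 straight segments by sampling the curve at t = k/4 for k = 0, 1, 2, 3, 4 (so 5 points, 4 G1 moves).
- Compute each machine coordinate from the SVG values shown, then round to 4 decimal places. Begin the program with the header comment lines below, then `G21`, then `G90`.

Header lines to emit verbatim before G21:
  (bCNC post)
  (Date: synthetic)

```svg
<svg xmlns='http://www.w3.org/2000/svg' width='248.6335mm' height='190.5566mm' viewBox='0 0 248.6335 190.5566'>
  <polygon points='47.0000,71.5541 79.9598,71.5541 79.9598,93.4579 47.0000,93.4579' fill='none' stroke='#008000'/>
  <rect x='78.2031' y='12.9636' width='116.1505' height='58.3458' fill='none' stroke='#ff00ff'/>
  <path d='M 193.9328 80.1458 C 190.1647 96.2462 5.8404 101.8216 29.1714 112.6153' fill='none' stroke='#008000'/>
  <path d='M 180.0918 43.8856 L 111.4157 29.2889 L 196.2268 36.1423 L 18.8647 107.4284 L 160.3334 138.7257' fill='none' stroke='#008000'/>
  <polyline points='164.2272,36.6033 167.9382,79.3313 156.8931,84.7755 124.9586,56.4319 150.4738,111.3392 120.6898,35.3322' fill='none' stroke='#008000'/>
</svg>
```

viewBox `0 0 248.6335 190.5566` with mm width/height → 1 unit = 1 mm. Flip: y_m = 190.5566 − y_svg.

**Shape 1** — `<polygon>` rectangle, stroke `#008000` → score (S582, F2338). Machine vertices: (47.0000,119.0025) → (79.9598,119.0025) → (79.9598,97.0987) → (47.0000,97.0987) → (47.0000,119.0025). Closed: final G1 returns to the first vertex.

**Shape 2** — `<rect>` rectangle, stroke `#ff00ff` → engrave (S295, F2611). Machine vertices: (78.2031,177.5930) → (194.3536,177.5930) → (194.3536,119.2472) → (78.2031,119.2472) → (78.2031,177.5930). Closed: final G1 returns to the first vertex.

**Shape 3** — `<path>` cubic bezier, stroke `#008000` → score (S582, F2338). Control points (SVG): P0=(193.9328,80.1458), P1=(190.1647,96.2462), P2=(5.8404,101.8216), P3=(29.1714,112.6153); sampled at t=k/4. Machine vertices: (193.9328,110.4108) → (163.3182,100.0629) → (101.3899,92.1860) → (44.5427,85.3041) → (29.1714,77.9413). Open path.

**Shape 4** — `<path>` open polyline, stroke `#008000` → score (S582, F2338). Machine vertices: (180.0918,146.6710) → (111.4157,161.2677) → (196.2268,154.4143) → (18.8647,83.1282) → (160.3334,51.8309). Open path.

**Shape 5** — `<polyline>` open polyline, stroke `#008000` → score (S582, F2338). Machine vertices: (164.2272,153.9533) → (167.9382,111.2253) → (156.8931,105.7811) → (124.9586,134.1247) → (150.4738,79.2174) → (120.6898,155.2244). Open path.

(bCNC post)
(Date: synthetic)
G21
G90
G0 X47.0000 Y119.0025
M4 S582
G1 X79.9598 Y119.0025 F2338
G1 X79.9598 Y97.0987
G1 X47.0000 Y97.0987
G1 X47.0000 Y119.0025
M5
G0 X78.2031 Y177.5930
M4 S295
G1 X194.3536 Y177.5930 F2611
G1 X194.3536 Y119.2472
G1 X78.2031 Y119.2472
G1 X78.2031 Y177.5930
M5
G0 X193.9328 Y110.4108
M4 S582
G1 X163.3182 Y100.0629 F2338
G1 X101.3899 Y92.1860
G1 X44.5427 Y85.3041
G1 X29.1714 Y77.9413
M5
G0 X180.0918 Y146.6710
M4 S582
G1 X111.4157 Y161.2677 F2338
G1 X196.2268 Y154.4143
G1 X18.8647 Y83.1282
G1 X160.3334 Y51.8309
M5
G0 X164.2272 Y153.9533
M4 S582
G1 X167.9382 Y111.2253 F2338
G1 X156.8931 Y105.7811
G1 X124.9586 Y134.1247
G1 X150.4738 Y79.2174
G1 X120.6898 Y155.2244
M5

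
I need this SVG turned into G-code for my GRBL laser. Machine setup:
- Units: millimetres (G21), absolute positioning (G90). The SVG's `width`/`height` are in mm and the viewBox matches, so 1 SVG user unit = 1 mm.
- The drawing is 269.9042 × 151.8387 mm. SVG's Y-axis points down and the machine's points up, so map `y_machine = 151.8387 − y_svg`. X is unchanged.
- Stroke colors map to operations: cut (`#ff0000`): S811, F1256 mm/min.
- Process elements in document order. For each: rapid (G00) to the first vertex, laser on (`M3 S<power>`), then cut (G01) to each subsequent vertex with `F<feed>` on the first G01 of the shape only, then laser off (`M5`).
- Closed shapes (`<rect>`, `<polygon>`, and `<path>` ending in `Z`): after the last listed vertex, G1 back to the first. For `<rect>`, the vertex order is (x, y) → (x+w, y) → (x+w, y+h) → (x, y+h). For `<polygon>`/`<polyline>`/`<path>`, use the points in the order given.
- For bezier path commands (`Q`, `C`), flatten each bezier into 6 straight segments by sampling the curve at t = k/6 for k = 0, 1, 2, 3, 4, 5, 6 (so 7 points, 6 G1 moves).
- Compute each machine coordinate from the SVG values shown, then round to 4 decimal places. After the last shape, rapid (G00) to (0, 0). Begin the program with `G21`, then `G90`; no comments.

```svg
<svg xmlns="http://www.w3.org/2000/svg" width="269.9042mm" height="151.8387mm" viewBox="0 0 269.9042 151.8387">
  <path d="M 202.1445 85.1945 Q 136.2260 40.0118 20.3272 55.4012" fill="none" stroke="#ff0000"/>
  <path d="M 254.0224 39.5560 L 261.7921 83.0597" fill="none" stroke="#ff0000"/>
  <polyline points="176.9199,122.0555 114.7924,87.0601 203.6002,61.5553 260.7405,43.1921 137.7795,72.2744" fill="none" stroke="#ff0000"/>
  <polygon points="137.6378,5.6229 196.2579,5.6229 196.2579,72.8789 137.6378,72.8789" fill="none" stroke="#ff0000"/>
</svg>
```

G21
G90
G00 X202.1445 Y66.6442
M3 S811
G01 X178.7833 Y80.0225 F1256
G01 X152.6455 Y90.0358
G01 X123.7309 Y96.6839
G01 X92.0397 Y99.9669
G01 X57.5718 Y99.8847
G01 X20.3272 Y96.4375
M5
G00 X254.0224 Y112.2827
M3 S811
G01 X261.7921 Y68.7790 F1256
M5
G00 X176.9199 Y29.7832
M3 S811
G01 X114.7924 Y64.7786 F1256
G01 X203.6002 Y90.2834
G01 X260.7405 Y108.6466
G01 X137.7795 Y79.5643
M5
G00 X137.6378 Y146.2158
M3 S811
G01 X196.2579 Y146.2158 F1256
G01 X196.2579 Y78.9598
G01 X137.6378 Y78.9598
G01 X137.6378 Y146.2158
M5
G00 X0.0000 Y0.0000

Since the viewBox matches the mm dimensions, user units are millimetres directly. The only transform is the Y-flip y_m = 151.8387 − y_svg.

Shape 1 is a quadratic bezier drawn with `<path>`. Its stroke #ff0000 means cut at S811, F1256. After flipping Y the toolpath is (202.1445,66.6442) → (178.7833,80.0225) → (152.6455,90.0358) → (123.7309,96.6839) → (92.0397,99.9669) → (57.5718,99.8847) → (20.3272,96.4375).

Shape 2 is a line segment drawn with `<path>`. Its stroke #ff0000 means cut at S811, F1256. After flipping Y the toolpath is (254.0224,112.2827) → (261.7921,68.7790).

Shape 3 is a open polyline drawn with `<polyline>`. Its stroke #ff0000 means cut at S811, F1256. After flipping Y the toolpath is (176.9199,29.7832) → (114.7924,64.7786) → (203.6002,90.2834) → (260.7405,108.6466) → (137.7795,79.5643).

Shape 4 is a rectangle drawn with `<polygon>`. Its stroke #ff0000 means cut at S811, F1256. After flipping Y the toolpath is (137.6378,146.2158) → (196.2579,146.2158) → (196.2579,78.9598) → (137.6378,78.9598) → (137.6378,146.2158), returning to the start.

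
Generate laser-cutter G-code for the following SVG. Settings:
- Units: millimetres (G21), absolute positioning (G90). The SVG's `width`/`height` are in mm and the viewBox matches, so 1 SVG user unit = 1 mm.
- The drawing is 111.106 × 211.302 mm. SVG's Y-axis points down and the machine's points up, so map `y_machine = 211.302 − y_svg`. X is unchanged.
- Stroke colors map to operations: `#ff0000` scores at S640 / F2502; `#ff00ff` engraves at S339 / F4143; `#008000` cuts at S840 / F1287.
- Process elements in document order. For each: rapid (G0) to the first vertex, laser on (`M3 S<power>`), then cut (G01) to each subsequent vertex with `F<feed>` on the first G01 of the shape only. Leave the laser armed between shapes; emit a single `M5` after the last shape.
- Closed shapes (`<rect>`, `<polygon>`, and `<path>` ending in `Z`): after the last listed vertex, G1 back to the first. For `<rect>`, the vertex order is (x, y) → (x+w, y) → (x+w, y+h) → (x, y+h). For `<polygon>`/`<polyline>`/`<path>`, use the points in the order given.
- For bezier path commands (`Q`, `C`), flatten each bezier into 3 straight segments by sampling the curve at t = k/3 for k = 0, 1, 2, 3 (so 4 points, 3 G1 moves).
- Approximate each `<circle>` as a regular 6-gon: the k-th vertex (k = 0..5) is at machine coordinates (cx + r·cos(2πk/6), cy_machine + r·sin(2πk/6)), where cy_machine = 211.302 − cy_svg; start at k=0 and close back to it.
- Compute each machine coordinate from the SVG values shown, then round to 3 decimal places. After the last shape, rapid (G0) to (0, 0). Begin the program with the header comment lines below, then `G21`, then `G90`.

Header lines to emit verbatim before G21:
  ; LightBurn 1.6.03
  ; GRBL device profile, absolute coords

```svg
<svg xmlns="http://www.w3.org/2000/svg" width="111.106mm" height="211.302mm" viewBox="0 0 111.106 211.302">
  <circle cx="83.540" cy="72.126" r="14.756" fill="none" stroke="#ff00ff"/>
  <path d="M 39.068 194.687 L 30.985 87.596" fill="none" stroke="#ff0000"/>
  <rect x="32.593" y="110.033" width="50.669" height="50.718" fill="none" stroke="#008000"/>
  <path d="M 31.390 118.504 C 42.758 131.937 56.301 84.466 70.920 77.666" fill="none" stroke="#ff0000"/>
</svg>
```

; LightBurn 1.6.03
; GRBL device profile, absolute coords
G21
G90
G0 X98.296 Y139.176
M3 S339
G01 X90.918 Y151.955 F4143
G01 X76.162 Y151.955
G01 X68.784 Y139.176
G01 X76.162 Y126.397
G01 X90.918 Y126.397
G01 X98.296 Y139.176
G0 X39.068 Y16.615
M3 S640
G01 X30.985 Y123.706 F2502
G0 X32.593 Y101.269
M3 S840
G01 X83.262 Y101.269 F1287
G01 X83.262 Y50.551
G01 X32.593 Y50.551
G01 X32.593 Y101.269
G0 X31.390 Y92.798
M3 S640
G01 X43.442 Y95.904 F2502
G01 X56.700 Y117.041
G01 X70.920 Y133.636
M5
G0 X0.000 Y0.000

Since the viewBox matches the mm dimensions, user units are millimetres directly. The only transform is the Y-flip y_m = 211.302 − y_svg.

Shape 1 is a circle drawn with `<circle>`. Its stroke #ff00ff means engrave at S339, F4143. After flipping Y the toolpath is (98.296,139.176) → (90.918,151.955) → (76.162,151.955) → (68.784,139.176) → (76.162,126.397) → (90.918,126.397) → (98.296,139.176), returning to the start.

Shape 2 is a line segment drawn with `<path>`. Its stroke #ff0000 means score at S640, F2502. After flipping Y the toolpath is (39.068,16.615) → (30.985,123.706).

Shape 3 is a rectangle drawn with `<rect>`. Its stroke #008000 means cut at S840, F1287. After flipping Y the toolpath is (32.593,101.269) → (83.262,101.269) → (83.262,50.551) → (32.593,50.551) → (32.593,101.269), returning to the start.

Shape 4 is a cubic bezier drawn with `<path>`. Its stroke #ff0000 means score at S640, F2502. After flipping Y the toolpath is (31.390,92.798) → (43.442,95.904) → (56.700,117.041) → (70.920,133.636).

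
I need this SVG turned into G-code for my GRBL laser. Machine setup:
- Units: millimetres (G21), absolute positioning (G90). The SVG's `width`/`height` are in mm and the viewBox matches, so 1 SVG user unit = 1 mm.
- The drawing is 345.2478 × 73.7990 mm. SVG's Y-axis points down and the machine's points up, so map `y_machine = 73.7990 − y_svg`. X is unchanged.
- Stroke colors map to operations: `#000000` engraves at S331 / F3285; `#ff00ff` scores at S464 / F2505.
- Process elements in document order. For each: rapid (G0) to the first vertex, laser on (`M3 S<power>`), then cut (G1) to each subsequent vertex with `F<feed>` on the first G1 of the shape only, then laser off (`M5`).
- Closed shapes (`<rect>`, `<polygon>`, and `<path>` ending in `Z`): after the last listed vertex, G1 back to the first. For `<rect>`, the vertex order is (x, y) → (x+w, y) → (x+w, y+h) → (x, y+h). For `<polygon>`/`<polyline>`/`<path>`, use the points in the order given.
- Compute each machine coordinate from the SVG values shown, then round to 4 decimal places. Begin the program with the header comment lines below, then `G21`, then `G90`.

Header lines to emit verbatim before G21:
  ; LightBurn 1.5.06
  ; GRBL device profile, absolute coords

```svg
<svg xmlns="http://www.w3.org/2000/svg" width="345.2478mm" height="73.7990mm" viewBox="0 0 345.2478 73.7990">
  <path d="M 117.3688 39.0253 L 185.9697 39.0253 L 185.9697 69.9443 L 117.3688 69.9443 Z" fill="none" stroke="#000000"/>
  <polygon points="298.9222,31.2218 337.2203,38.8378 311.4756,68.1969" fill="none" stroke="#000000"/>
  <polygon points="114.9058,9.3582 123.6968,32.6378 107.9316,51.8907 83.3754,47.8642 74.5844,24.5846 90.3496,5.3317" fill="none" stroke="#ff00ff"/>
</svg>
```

viewBox `0 0 345.2478 73.7990` with mm width/height → 1 unit = 1 mm. Flip: y_m = 73.7990 − y_svg.

**Shape 1** — `<path>` rectangle, stroke `#000000` → engrave (S331, F3285). Machine vertices: (117.3688,34.7737) → (185.9697,34.7737) → (185.9697,3.8547) → (117.3688,3.8547) → (117.3688,34.7737). Closed: final G1 returns to the first vertex.

**Shape 2** — `<polygon>` regular polygon, stroke `#000000` → engrave (S331, F3285). Machine vertices: (298.9222,42.5772) → (337.2203,34.9612) → (311.4756,5.6021) → (298.9222,42.5772). Closed: final G1 returns to the first vertex.

**Shape 3** — `<polygon>` regular polygon, stroke `#ff00ff` → score (S464, F2505). Machine vertices: (114.9058,64.4408) → (123.6968,41.1612) → (107.9316,21.9083) → (83.3754,25.9348) → (74.5844,49.2144) → (90.3496,68.4673) → (114.9058,64.4408). Closed: final G1 returns to the first vertex.

; LightBurn 1.5.06
; GRBL device profile, absolute coords
G21
G90
G0 X117.3688 Y34.7737
M3 S331
G1 X185.9697 Y34.7737 F3285
G1 X185.9697 Y3.8547
G1 X117.3688 Y3.8547
G1 X117.3688 Y34.7737
M5
G0 X298.9222 Y42.5772
M3 S331
G1 X337.2203 Y34.9612 F3285
G1 X311.4756 Y5.6021
G1 X298.9222 Y42.5772
M5
G0 X114.9058 Y64.4408
M3 S464
G1 X123.6968 Y41.1612 F2505
G1 X107.9316 Y21.9083
G1 X83.3754 Y25.9348
G1 X74.5844 Y49.2144
G1 X90.3496 Y68.4673
G1 X114.9058 Y64.4408
M5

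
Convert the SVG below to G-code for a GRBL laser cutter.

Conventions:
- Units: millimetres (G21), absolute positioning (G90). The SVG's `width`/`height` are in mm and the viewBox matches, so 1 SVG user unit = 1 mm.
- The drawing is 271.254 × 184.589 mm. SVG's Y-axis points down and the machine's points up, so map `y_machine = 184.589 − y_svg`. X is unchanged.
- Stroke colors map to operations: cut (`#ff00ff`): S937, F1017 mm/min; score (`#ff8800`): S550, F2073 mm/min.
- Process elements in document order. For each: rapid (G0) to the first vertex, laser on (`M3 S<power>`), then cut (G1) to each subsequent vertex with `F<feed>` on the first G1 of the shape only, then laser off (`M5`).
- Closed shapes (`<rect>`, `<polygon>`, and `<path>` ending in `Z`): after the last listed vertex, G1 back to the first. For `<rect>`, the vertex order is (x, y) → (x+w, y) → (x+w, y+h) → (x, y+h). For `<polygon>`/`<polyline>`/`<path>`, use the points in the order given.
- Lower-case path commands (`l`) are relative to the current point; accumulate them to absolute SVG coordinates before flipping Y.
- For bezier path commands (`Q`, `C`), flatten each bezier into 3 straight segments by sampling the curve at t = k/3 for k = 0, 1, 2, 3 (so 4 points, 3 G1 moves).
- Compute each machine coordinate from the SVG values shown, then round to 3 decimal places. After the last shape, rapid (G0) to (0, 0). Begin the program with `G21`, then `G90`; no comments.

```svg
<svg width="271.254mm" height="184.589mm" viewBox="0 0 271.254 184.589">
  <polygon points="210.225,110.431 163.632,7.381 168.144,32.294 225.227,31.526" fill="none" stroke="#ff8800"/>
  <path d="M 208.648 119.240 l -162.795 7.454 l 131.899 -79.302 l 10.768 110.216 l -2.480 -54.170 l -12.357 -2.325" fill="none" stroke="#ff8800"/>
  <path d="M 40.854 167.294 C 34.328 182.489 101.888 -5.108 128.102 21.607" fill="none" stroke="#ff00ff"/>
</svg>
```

1 u = 1 mm; y_m = 184.589 − y.

[1] `<polygon>` closed polygon, #ff8800→score S550 F2073: (210.225,74.158) → (163.632,177.208) → (168.144,152.295) → (225.227,153.063) → (210.225,74.158) (closed)

[2] `<path>` open polyline, #ff8800→score S550 F2073: (208.648,65.349) → (45.853,57.895) → (177.752,137.197) → (188.520,26.981) → (186.040,81.151) → (173.683,83.476)

[3] `<path>` cubic bezier, #ff00ff→cut S937 F1017: (40.854,17.295) → (54.748,54.249) → (92.381,133.708) → (128.102,162.982)

G21
G90
G0 X210.225 Y74.158
M3 S550
G1 X163.632 Y177.208 F2073
G1 X168.144 Y152.295
G1 X225.227 Y153.063
G1 X210.225 Y74.158
M5
G0 X208.648 Y65.349
M3 S550
G1 X45.853 Y57.895 F2073
G1 X177.752 Y137.197
G1 X188.520 Y26.981
G1 X186.040 Y81.151
G1 X173.683 Y83.476
M5
G0 X40.854 Y17.295
M3 S937
G1 X54.748 Y54.249 F1017
G1 X92.381 Y133.708
G1 X128.102 Y162.982
M5
G0 X0.000 Y0.000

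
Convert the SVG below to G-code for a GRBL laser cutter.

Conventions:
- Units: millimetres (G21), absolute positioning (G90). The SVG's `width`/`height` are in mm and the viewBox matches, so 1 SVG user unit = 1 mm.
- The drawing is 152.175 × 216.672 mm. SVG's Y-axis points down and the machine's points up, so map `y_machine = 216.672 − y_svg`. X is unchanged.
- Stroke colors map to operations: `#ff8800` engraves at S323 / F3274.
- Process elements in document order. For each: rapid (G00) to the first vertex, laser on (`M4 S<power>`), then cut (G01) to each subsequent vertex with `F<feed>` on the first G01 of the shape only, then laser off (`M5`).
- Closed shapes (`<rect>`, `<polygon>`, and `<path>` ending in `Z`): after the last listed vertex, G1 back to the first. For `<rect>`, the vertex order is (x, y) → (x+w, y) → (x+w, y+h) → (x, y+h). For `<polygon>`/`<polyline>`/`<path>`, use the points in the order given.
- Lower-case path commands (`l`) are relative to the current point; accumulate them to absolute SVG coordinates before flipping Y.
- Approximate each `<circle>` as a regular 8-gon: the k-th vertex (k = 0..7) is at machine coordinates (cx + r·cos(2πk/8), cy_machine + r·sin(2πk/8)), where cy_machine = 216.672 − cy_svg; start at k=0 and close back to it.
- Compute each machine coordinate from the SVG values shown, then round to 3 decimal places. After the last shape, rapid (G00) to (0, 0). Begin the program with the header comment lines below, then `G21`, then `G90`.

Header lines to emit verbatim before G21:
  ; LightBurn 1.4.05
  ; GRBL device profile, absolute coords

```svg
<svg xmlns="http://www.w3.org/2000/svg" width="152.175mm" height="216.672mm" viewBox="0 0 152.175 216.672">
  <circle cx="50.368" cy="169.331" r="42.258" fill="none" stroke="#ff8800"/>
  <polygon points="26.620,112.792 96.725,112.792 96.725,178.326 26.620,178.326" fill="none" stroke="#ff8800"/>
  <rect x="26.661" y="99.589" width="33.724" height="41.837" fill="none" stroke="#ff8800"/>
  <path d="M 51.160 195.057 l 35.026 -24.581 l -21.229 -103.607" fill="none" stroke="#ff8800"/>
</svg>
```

1 u = 1 mm; y_m = 216.672 − y.

[1] `<circle>` circle, #ff8800→engrave S323 F3274: (92.626,47.341) → (80.249,77.222) → (50.368,89.599) → (20.487,77.222) → (8.110,47.341) → (20.487,17.460) → (50.368,5.083) → (80.249,17.460) → (92.626,47.341) (closed)

[2] `<polygon>` rectangle, #ff8800→engrave S323 F3274: (26.620,103.880) → (96.725,103.880) → (96.725,38.346) → (26.620,38.346) → (26.620,103.880) (closed)

[3] `<rect>` rectangle, #ff8800→engrave S323 F3274: (26.661,117.083) → (60.385,117.083) → (60.385,75.246) → (26.661,75.246) → (26.661,117.083) (closed)

[4] `<path>` open polyline, #ff8800→engrave S323 F3274: (51.160,21.615) → (86.186,46.196) → (64.957,149.803)

; LightBurn 1.4.05
; GRBL device profile, absolute coords
G21
G90
G00 X92.626 Y47.341
M4 S323
G01 X80.249 Y77.222 F3274
G01 X50.368 Y89.599
G01 X20.487 Y77.222
G01 X8.110 Y47.341
G01 X20.487 Y17.460
G01 X50.368 Y5.083
G01 X80.249 Y17.460
G01 X92.626 Y47.341
M5
G00 X26.620 Y103.880
M4 S323
G01 X96.725 Y103.880 F3274
G01 X96.725 Y38.346
G01 X26.620 Y38.346
G01 X26.620 Y103.880
M5
G00 X26.661 Y117.083
M4 S323
G01 X60.385 Y117.083 F3274
G01 X60.385 Y75.246
G01 X26.661 Y75.246
G01 X26.661 Y117.083
M5
G00 X51.160 Y21.615
M4 S323
G01 X86.186 Y46.196 F3274
G01 X64.957 Y149.803
M5
G00 X0.000 Y0.000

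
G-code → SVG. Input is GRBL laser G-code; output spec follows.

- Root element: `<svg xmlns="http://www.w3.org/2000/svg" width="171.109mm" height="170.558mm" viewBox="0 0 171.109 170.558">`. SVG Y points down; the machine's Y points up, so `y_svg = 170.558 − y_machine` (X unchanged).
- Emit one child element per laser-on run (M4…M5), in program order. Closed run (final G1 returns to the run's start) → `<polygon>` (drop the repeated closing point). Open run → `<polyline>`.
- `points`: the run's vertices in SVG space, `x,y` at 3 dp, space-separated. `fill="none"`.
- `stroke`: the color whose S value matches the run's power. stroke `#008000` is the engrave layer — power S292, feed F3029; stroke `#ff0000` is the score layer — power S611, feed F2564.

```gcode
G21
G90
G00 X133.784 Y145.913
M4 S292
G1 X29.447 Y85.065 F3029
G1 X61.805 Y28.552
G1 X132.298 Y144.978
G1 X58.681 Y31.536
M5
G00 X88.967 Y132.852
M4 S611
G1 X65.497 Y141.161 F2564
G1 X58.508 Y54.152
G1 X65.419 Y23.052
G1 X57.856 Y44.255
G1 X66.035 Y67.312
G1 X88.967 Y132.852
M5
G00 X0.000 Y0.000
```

<svg xmlns="http://www.w3.org/2000/svg" width="171.109mm" height="170.558mm" viewBox="0 0 171.109 170.558">
  <polyline points="133.784,24.645 29.447,85.493 61.805,142.006 132.298,25.580 58.681,139.022" fill="none" stroke="#008000"/>
  <polygon points="88.967,37.706 65.497,29.397 58.508,116.406 65.419,147.506 57.856,126.303 66.035,103.246" fill="none" stroke="#ff0000"/>
</svg>

y_svg = 170.558 − y_m.

[1] S292→`#008000` (engrave); open run; points: 133.784,24.645 29.447,85.493 61.805,142.006 132.298,25.580 58.681,139.022

[2] S611→`#ff0000` (score); closed run; points: 88.967,37.706 65.497,29.397 58.508,116.406 65.419,147.506 57.856,126.303 66.035,103.246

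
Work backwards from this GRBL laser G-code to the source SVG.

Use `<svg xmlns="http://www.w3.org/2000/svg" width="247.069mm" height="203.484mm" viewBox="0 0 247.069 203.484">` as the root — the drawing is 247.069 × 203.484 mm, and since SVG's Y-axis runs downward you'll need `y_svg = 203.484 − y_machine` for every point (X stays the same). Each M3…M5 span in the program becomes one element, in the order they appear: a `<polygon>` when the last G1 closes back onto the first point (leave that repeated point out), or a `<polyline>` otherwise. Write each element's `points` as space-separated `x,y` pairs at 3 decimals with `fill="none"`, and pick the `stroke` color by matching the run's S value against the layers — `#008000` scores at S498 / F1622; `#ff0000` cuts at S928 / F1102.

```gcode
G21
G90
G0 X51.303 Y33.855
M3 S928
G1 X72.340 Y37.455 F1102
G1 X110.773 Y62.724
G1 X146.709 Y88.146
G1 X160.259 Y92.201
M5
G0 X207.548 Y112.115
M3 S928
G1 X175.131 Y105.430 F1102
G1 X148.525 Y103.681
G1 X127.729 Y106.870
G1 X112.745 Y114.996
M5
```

<svg xmlns="http://www.w3.org/2000/svg" width="247.069mm" height="203.484mm" viewBox="0 0 247.069 203.484">
  <polyline points="51.303,169.629 72.340,166.029 110.773,140.760 146.709,115.338 160.259,111.283" fill="none" stroke="#ff0000"/>
  <polyline points="207.548,91.369 175.131,98.054 148.525,99.803 127.729,96.614 112.745,88.488" fill="none" stroke="#ff0000"/>
</svg>

Machine Y-up, SVG Y-down with viewBox height 203.484, so y_svg = 203.484 − y_machine; X carries over. Every run uses S928, so all elements get stroke `#ff0000` (cut).

Run 1: The run is open, so emit a `<polyline>` with points (Y-flipped): 51.303,169.629 72.340,166.029 110.773,140.760 146.709,115.338 160.259,111.283.

Run 2: The run is open, so emit a `<polyline>` with points (Y-flipped): 207.548,91.369 175.131,98.054 148.525,99.803 127.729,96.614 112.745,88.488.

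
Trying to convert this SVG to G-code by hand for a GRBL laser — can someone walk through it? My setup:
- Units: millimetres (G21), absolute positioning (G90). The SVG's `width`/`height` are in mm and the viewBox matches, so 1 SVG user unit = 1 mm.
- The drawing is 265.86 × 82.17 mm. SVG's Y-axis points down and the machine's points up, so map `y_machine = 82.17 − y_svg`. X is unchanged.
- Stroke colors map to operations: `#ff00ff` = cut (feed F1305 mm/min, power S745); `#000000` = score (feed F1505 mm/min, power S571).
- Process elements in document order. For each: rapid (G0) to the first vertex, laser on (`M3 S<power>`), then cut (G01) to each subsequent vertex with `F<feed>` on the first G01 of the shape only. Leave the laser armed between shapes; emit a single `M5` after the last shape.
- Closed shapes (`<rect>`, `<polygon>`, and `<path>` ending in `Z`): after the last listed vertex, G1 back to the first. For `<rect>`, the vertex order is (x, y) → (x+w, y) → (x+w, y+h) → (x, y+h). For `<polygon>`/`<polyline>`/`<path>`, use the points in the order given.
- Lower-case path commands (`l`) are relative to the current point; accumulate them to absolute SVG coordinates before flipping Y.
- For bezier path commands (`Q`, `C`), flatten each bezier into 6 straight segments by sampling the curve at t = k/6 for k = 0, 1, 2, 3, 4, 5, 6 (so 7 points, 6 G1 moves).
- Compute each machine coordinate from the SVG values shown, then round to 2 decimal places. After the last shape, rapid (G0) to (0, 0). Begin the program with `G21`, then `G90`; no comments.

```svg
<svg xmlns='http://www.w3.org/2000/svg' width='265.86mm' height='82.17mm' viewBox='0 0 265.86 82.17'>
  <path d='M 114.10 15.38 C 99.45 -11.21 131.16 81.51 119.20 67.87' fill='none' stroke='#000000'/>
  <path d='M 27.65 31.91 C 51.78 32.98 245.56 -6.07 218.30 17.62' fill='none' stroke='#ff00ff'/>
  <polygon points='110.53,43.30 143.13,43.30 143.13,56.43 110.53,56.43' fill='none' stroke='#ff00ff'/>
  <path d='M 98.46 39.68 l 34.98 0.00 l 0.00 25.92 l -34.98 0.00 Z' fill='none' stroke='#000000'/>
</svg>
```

G21
G90
G0 X114.10 Y66.79
M3 S571
G01 X110.22 Y71.19 F1505
G01 X111.57 Y61.97
G01 X115.64 Y45.40
G01 X119.94 Y27.76
G01 X121.96 Y15.30
G01 X119.20 Y14.30
G0 X27.65 Y50.26
M3 S745
G01 X52.04 Y52.59 F1305
G01 X93.86 Y58.75
G01 X142.25 Y65.89
G01 X186.35 Y71.14
G01 X215.32 Y71.64
G01 X218.30 Y64.55
G0 X110.53 Y38.87
M3 S745
G01 X143.13 Y38.87 F1305
G01 X143.13 Y25.74
G01 X110.53 Y25.74
G01 X110.53 Y38.87
G0 X98.46 Y42.49
M3 S571
G01 X133.44 Y42.49 F1505
G01 X133.44 Y16.57
G01 X98.46 Y16.57
G01 X98.46 Y42.49
M5
G0 X0.00 Y0.00

viewBox `0 0 265.86 82.17` with mm width/height → 1 unit = 1 mm. Flip: y_m = 82.17 − y_svg.

**Shape 1** — `<path>` cubic bezier, stroke `#000000` → score (S571, F1505). Control points (SVG): P0=(114.10,15.38), P1=(99.45,-11.21), P2=(131.16,81.51), P3=(119.20,67.87); sampled at t=k/6. Machine vertices: (114.10,66.79) → (110.22,71.19) → (111.57,61.97) → (115.64,45.40) → (119.94,27.76) → (121.96,15.30) → (119.20,14.30). Open path.

**Shape 2** — `<path>` cubic bezier, stroke `#ff00ff` → cut (S745, F1305). Control points (SVG): P0=(27.65,31.91), P1=(51.78,32.98), P2=(245.56,-6.07), P3=(218.30,17.62); sampled at t=k/6. Machine vertices: (27.65,50.26) → (52.04,52.59) → (93.86,58.75) → (142.25,65.89) → (186.35,71.14) → (215.32,71.64) → (218.30,64.55). Open path.

**Shape 3** — `<polygon>` rectangle, stroke `#ff00ff` → cut (S745, F1305). Machine vertices: (110.53,38.87) → (143.13,38.87) → (143.13,25.74) → (110.53,25.74) → (110.53,38.87). Closed: final G1 returns to the first vertex.

**Shape 4** — `<path>` rectangle, stroke `#000000` → score (S571, F1505). Machine vertices: (98.46,42.49) → (133.44,42.49) → (133.44,16.57) → (98.46,16.57) → (98.46,42.49). Closed: final G1 returns to the first vertex.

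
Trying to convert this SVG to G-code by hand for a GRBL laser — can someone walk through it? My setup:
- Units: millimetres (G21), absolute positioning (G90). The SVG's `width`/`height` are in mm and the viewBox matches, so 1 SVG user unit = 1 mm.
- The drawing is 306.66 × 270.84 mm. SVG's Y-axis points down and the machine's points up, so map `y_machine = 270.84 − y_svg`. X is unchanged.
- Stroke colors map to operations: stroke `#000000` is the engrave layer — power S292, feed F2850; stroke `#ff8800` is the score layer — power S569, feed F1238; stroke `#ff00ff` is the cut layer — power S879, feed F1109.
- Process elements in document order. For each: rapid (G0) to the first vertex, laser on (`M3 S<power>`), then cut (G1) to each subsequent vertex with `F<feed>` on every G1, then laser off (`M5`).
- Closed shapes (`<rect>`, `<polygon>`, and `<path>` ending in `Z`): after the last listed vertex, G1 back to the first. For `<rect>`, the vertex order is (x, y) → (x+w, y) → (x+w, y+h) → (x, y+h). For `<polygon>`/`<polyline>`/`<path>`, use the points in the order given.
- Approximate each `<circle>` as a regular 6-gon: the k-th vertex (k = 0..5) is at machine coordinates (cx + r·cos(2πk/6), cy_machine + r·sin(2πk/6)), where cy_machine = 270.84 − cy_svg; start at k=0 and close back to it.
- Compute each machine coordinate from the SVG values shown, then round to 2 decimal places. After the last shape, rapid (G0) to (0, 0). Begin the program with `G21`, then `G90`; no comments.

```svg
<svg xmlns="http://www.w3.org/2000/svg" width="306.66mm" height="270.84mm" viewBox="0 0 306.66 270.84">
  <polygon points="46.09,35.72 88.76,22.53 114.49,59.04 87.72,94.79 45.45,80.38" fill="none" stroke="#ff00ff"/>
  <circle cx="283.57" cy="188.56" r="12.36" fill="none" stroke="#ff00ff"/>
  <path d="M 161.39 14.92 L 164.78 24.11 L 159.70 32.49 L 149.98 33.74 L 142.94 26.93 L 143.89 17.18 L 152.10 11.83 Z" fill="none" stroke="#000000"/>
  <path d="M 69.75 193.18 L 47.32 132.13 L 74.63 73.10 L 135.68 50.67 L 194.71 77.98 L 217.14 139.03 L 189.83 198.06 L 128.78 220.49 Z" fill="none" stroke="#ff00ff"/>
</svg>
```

G21
G90
G0 X46.09 Y235.12
M3 S879
G1 X88.76 Y248.31 F1109
G1 X114.49 Y211.80 F1109
G1 X87.72 Y176.05 F1109
G1 X45.45 Y190.46 F1109
G1 X46.09 Y235.12 F1109
M5
G0 X295.93 Y82.28
M3 S879
G1 X289.75 Y92.98 F1109
G1 X277.39 Y92.98 F1109
G1 X271.21 Y82.28 F1109
G1 X277.39 Y71.58 F1109
G1 X289.75 Y71.58 F1109
G1 X295.93 Y82.28 F1109
M5
G0 X161.39 Y255.92
M3 S292
G1 X164.78 Y246.73 F2850
G1 X159.70 Y238.35 F2850
G1 X149.98 Y237.10 F2850
G1 X142.94 Y243.91 F2850
G1 X143.89 Y253.66 F2850
G1 X152.10 Y259.01 F2850
G1 X161.39 Y255.92 F2850
M5
G0 X69.75 Y77.66
M3 S879
G1 X47.32 Y138.71 F1109
G1 X74.63 Y197.74 F1109
G1 X135.68 Y220.17 F1109
G1 X194.71 Y192.86 F1109
G1 X217.14 Y131.81 F1109
G1 X189.83 Y72.78 F1109
G1 X128.78 Y50.35 F1109
G1 X69.75 Y77.66 F1109
M5
G0 X0.00 Y0.00

1 u = 1 mm; y_m = 270.84 − y.

[1] `<polygon>` regular polygon, #ff00ff→cut S879 F1109: (46.09,235.12) → (88.76,248.31) → (114.49,211.80) → (87.72,176.05) → (45.45,190.46) → (46.09,235.12) (closed)

[2] `<circle>` circle, #ff00ff→cut S879 F1109: (295.93,82.28) → (289.75,92.98) → (277.39,92.98) → (271.21,82.28) → (277.39,71.58) → (289.75,71.58) → (295.93,82.28) (closed)

[3] `<path>` regular polygon, #000000→engrave S292 F2850: (161.39,255.92) → (164.78,246.73) → (159.70,238.35) → (149.98,237.10) → (142.94,243.91) → (143.89,253.66) → (152.10,259.01) → (161.39,255.92) (closed)

[4] `<path>` regular polygon, #ff00ff→cut S879 F1109: (69.75,77.66) → (47.32,138.71) → (74.63,197.74) → (135.68,220.17) → (194.71,192.86) → (217.14,131.81) → (189.83,72.78) → (128.78,50.35) → (69.75,77.66) (closed)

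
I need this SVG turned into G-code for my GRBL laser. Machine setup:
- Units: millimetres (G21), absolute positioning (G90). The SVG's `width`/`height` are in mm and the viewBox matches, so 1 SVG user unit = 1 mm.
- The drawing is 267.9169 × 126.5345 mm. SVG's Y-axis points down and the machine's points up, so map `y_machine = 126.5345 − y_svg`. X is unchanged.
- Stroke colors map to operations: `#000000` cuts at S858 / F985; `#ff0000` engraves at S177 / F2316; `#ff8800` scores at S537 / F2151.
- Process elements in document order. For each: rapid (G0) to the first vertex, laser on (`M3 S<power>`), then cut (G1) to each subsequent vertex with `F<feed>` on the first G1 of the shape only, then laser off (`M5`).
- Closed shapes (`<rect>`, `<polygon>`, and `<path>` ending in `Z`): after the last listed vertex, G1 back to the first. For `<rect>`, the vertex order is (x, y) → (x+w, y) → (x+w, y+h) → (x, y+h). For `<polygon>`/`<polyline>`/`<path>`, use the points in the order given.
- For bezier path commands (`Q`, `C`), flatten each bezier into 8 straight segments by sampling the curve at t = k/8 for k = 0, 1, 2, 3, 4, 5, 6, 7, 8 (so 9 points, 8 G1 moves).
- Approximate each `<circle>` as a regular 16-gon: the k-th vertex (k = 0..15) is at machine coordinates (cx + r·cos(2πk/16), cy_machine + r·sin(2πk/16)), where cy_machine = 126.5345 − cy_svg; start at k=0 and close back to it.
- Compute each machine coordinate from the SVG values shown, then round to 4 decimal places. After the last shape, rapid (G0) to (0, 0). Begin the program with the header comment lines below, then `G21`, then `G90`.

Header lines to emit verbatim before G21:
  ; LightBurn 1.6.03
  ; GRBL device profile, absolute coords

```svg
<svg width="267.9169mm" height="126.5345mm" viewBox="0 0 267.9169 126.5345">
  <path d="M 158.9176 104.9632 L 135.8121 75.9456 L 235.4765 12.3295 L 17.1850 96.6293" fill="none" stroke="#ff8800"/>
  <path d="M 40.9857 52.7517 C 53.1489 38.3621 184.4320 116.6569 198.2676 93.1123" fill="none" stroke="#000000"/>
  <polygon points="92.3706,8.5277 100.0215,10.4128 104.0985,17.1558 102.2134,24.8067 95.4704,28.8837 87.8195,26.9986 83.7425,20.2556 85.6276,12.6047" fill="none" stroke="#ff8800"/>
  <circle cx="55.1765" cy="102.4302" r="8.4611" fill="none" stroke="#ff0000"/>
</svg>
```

; LightBurn 1.6.03
; GRBL device profile, absolute coords
G21
G90
G0 X158.9176 Y21.5713
M3 S537
G1 X135.8121 Y50.5889 F2151
G1 X235.4765 Y114.2050
G1 X17.1850 Y29.9052
M5
G0 X40.9857 Y73.7828
M3 S858
G1 X50.6686 Y75.2142 F985
G1 X68.7467 Y70.2361
G1 X92.4478 Y61.1280
G1 X118.9995 Y50.1694
G1 X145.6296 Y39.6399
G1 X169.5659 Y31.8192
G1 X188.0359 Y28.9868
G1 X198.2676 Y33.4222
M5
G0 X92.3706 Y118.0068
M3 S537
G1 X100.0215 Y116.1217 F2151
G1 X104.0985 Y109.3787
G1 X102.2134 Y101.7278
G1 X95.4704 Y97.6508
G1 X87.8195 Y99.5359
G1 X83.7425 Y106.2789
G1 X85.6276 Y113.9298
G1 X92.3706 Y118.0068
M5
G0 X63.6376 Y24.1043
M3 S177
G1 X62.9935 Y27.3422 F2316
G1 X61.1594 Y30.0872
G1 X58.4144 Y31.9213
G1 X55.1765 Y32.5654
G1 X51.9386 Y31.9213
G1 X49.1936 Y30.0872
G1 X47.3595 Y27.3422
G1 X46.7154 Y24.1043
G1 X47.3595 Y20.8664
G1 X49.1936 Y18.1214
G1 X51.9386 Y16.2873
G1 X55.1765 Y15.6432
G1 X58.4144 Y16.2873
G1 X61.1594 Y18.1214
G1 X62.9935 Y20.8664
G1 X63.6376 Y24.1043
M5
G0 X0.0000 Y0.0000

1 u = 1 mm; y_m = 126.5345 − y.

[1] `<path>` open polyline, #ff8800→score S537 F2151: (158.9176,21.5713) → (135.8121,50.5889) → (235.4765,114.2050) → (17.1850,29.9052)

[2] `<path>` cubic bezier, #000000→cut S858 F985: (40.9857,73.7828) → (50.6686,75.2142) → (68.7467,70.2361) → (92.4478,61.1280) → (118.9995,50.1694) → (145.6296,39.6399) → (169.5659,31.8192) → (188.0359,28.9868) → (198.2676,33.4222)

[3] `<polygon>` regular polygon, #ff8800→score S537 F2151: (92.3706,118.0068) → (100.0215,116.1217) → (104.0985,109.3787) → (102.2134,101.7278) → (95.4704,97.6508) → (87.8195,99.5359) → (83.7425,106.2789) → (85.6276,113.9298) → (92.3706,118.0068) (closed)

[4] `<circle>` circle, #ff0000→engrave S177 F2316: (63.6376,24.1043) → (62.9935,27.3422) → (61.1594,30.0872) → (58.4144,31.9213) → (55.1765,32.5654) → (51.9386,31.9213) → (49.1936,30.0872) → (47.3595,27.3422) → (46.7154,24.1043) → (47.3595,20.8664) → (49.1936,18.1214) → (51.9386,16.2873) → (55.1765,15.6432) → (58.4144,16.2873) → (61.1594,18.1214) → (62.9935,20.8664) → (63.6376,24.1043) (closed)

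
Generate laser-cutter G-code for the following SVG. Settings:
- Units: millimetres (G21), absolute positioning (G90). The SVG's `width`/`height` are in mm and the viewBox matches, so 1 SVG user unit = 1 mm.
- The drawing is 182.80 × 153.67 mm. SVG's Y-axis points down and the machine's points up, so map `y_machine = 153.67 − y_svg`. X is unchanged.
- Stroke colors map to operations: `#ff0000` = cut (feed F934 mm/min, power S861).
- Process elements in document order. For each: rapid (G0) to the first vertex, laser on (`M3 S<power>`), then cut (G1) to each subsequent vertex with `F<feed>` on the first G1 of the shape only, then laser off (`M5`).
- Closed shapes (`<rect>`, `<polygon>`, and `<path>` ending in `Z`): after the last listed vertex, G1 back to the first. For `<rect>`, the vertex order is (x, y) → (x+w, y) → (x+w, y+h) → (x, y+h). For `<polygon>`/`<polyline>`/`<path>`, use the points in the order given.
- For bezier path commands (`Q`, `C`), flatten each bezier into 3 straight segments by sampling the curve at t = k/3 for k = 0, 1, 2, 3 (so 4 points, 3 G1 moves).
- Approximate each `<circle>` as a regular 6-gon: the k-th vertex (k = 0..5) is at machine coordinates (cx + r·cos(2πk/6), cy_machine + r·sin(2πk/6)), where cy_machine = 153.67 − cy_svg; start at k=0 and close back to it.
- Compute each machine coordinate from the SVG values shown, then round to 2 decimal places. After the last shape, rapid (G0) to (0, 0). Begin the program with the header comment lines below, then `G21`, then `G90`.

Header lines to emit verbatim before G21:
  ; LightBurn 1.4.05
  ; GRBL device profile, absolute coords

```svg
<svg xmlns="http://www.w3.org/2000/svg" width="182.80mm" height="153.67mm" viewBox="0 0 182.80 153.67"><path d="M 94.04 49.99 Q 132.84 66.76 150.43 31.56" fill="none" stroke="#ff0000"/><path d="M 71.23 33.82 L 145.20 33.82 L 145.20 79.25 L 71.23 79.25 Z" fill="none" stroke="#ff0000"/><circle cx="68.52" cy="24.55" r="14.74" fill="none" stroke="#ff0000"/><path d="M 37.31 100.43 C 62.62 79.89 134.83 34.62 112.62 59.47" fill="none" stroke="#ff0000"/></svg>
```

; LightBurn 1.4.05
; GRBL device profile, absolute coords
G21
G90
G0 X94.04 Y103.68
M3 S861
G1 X117.55 Y98.27 F934
G1 X136.35 Y104.42
G1 X150.43 Y122.11
M5
G0 X71.23 Y119.85
M3 S861
G1 X145.20 Y119.85 F934
G1 X145.20 Y74.42
G1 X71.23 Y74.42
G1 X71.23 Y119.85
M5
G0 X83.26 Y129.12
M3 S861
G1 X75.89 Y141.89 F934
G1 X61.15 Y141.89
G1 X53.78 Y129.12
G1 X61.15 Y116.35
G1 X75.89 Y116.35
G1 X83.26 Y129.12
M5
G0 X37.31 Y53.24
M3 S861
G1 X73.02 Y78.51 F934
G1 X108.59 Y99.19
G1 X112.62 Y94.20
M5
G0 X0.00 Y0.00

1 u = 1 mm; y_m = 153.67 − y.

[1] `<path>` quadratic bezier, #ff0000→cut S861 F934: (94.04,103.68) → (117.55,98.27) → (136.35,104.42) → (150.43,122.11)

[2] `<path>` rectangle, #ff0000→cut S861 F934: (71.23,119.85) → (145.20,119.85) → (145.20,74.42) → (71.23,74.42) → (71.23,119.85) (closed)

[3] `<circle>` circle, #ff0000→cut S861 F934: (83.26,129.12) → (75.89,141.89) → (61.15,141.89) → (53.78,129.12) → (61.15,116.35) → (75.89,116.35) → (83.26,129.12) (closed)

[4] `<path>` cubic bezier, #ff0000→cut S861 F934: (37.31,53.24) → (73.02,78.51) → (108.59,99.19) → (112.62,94.20)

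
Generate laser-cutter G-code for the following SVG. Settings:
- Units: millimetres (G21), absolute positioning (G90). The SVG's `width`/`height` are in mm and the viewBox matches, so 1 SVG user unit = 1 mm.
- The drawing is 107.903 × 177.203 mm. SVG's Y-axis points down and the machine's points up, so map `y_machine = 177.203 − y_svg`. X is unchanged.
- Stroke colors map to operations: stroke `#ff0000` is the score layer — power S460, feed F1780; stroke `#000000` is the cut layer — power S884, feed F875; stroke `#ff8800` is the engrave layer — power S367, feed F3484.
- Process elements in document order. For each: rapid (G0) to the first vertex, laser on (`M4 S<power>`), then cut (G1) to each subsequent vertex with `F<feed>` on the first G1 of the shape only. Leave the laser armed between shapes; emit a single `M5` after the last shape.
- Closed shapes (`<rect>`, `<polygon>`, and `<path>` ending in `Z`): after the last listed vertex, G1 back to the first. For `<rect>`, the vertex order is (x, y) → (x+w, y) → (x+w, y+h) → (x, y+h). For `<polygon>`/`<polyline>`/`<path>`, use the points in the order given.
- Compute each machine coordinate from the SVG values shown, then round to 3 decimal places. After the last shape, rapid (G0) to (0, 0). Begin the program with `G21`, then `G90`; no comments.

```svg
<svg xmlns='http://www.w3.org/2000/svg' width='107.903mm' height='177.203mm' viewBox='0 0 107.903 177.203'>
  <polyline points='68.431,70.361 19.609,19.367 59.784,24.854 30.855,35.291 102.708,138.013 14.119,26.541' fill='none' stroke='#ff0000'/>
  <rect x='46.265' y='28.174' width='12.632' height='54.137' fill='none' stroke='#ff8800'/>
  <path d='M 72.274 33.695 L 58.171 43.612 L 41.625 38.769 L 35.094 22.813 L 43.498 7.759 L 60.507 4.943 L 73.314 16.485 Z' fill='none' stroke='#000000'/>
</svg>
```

G21
G90
G0 X68.431 Y106.842
M4 S460
G1 X19.609 Y157.836 F1780
G1 X59.784 Y152.349
G1 X30.855 Y141.912
G1 X102.708 Y39.190
G1 X14.119 Y150.662
G0 X46.265 Y149.029
M4 S367
G1 X58.897 Y149.029 F3484
G1 X58.897 Y94.892
G1 X46.265 Y94.892
G1 X46.265 Y149.029
G0 X72.274 Y143.508
M4 S884
G1 X58.171 Y133.591 F875
G1 X41.625 Y138.434
G1 X35.094 Y154.390
G1 X43.498 Y169.444
G1 X60.507 Y172.260
G1 X73.314 Y160.718
G1 X72.274 Y143.508
M5
G0 X0.000 Y0.000

Since the viewBox matches the mm dimensions, user units are millimetres directly. The only transform is the Y-flip y_m = 177.203 − y_svg.

Shape 1 is a open polyline drawn with `<polyline>`. Its stroke #ff0000 means score at S460, F1780. After flipping Y the toolpath is (68.431,106.842) → (19.609,157.836) → (59.784,152.349) → (30.855,141.912) → (102.708,39.190) → (14.119,150.662).

Shape 2 is a rectangle drawn with `<rect>`. Its stroke #ff8800 means engrave at S367, F3484. After flipping Y the toolpath is (46.265,149.029) → (58.897,149.029) → (58.897,94.892) → (46.265,94.892) → (46.265,149.029), returning to the start.

Shape 3 is a regular polygon drawn with `<path>`. Its stroke #000000 means cut at S884, F875. After flipping Y the toolpath is (72.274,143.508) → (58.171,133.591) → (41.625,138.434) → (35.094,154.390) → (43.498,169.444) → (60.507,172.260) → (73.314,160.718) → (72.274,143.508), returning to the start.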